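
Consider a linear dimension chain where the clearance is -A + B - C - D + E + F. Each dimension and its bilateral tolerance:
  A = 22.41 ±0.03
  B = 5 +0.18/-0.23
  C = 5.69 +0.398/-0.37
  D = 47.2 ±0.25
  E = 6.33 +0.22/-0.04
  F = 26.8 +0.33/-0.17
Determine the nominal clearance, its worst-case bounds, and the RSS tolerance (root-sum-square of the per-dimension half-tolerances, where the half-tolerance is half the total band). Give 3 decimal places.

Stack each dimension's contribution:
  -A: nom -22.410 → Σnom=-22.410; wc +0.030/-0.030 → slack +0.030/-0.030; half-tol=0.030, Σhalf²=0.000900
  +B: nom +5.000 → Σnom=-17.410; wc +0.180/-0.230 → slack +0.210/-0.260; half-tol=0.205, Σhalf²=0.042925
  -C: nom -5.690 → Σnom=-23.100; wc +0.370/-0.398 → slack +0.580/-0.658; half-tol=0.384, Σhalf²=0.190381
  -D: nom -47.200 → Σnom=-70.300; wc +0.250/-0.250 → slack +0.830/-0.908; half-tol=0.250, Σhalf²=0.252881
  +E: nom +6.330 → Σnom=-63.970; wc +0.220/-0.040 → slack +1.050/-0.948; half-tol=0.130, Σhalf²=0.269781
  +F: nom +26.800 → Σnom=-37.170; wc +0.330/-0.170 → slack +1.380/-1.118; half-tol=0.250, Σhalf²=0.332281
Nominal = -37.170. Worst-case = [-37.170 - 1.118, -37.170 + 1.380] = [-38.288, -35.790]. RSS = √0.332281 = 0.576.

nominal=-37.170 wc=[-38.288,-35.790] rss=0.576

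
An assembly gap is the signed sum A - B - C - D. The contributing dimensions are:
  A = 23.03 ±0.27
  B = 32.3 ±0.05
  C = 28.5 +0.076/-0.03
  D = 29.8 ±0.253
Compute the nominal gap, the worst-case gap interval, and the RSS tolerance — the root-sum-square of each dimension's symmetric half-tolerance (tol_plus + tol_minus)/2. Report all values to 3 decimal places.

Stack each dimension's contribution:
  +A: nom +23.030 → Σnom=23.030; wc +0.270/-0.270 → slack +0.270/-0.270; half-tol=0.270, Σhalf²=0.072900
  -B: nom -32.300 → Σnom=-9.270; wc +0.050/-0.050 → slack +0.320/-0.320; half-tol=0.050, Σhalf²=0.075400
  -C: nom -28.500 → Σnom=-37.770; wc +0.030/-0.076 → slack +0.350/-0.396; half-tol=0.053, Σhalf²=0.078209
  -D: nom -29.800 → Σnom=-67.570; wc +0.253/-0.253 → slack +0.603/-0.649; half-tol=0.253, Σhalf²=0.142218
Nominal = -67.570. Worst-case = [-67.570 - 0.649, -67.570 + 0.603] = [-68.219, -66.967]. RSS = √0.142218 = 0.377.

nominal=-67.570 wc=[-68.219,-66.967] rss=0.377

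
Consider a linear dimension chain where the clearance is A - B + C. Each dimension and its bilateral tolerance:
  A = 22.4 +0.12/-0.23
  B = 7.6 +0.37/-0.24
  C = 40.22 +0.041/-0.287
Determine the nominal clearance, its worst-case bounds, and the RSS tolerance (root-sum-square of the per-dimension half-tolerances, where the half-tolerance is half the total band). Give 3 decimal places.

nominal=55.020 wc=[54.133,55.421] rss=0.388

Stack each dimension's contribution:
  +A: nom +22.400 → Σnom=22.400; wc +0.120/-0.230 → slack +0.120/-0.230; half-tol=0.175, Σhalf²=0.030625
  -B: nom -7.600 → Σnom=14.800; wc +0.240/-0.370 → slack +0.360/-0.600; half-tol=0.305, Σhalf²=0.123650
  +C: nom +40.220 → Σnom=55.020; wc +0.041/-0.287 → slack +0.401/-0.887; half-tol=0.164, Σhalf²=0.150546
Nominal = 55.020. Worst-case = [55.020 - 0.887, 55.020 + 0.401] = [54.133, 55.421]. RSS = √0.150546 = 0.388.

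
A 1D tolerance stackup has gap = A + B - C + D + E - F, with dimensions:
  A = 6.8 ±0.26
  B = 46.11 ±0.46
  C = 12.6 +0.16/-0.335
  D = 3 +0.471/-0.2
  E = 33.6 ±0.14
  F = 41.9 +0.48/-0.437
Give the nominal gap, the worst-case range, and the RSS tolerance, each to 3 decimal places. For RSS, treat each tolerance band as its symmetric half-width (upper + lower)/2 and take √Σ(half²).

Stack each dimension's contribution:
  +A: nom +6.800 → Σnom=6.800; wc +0.260/-0.260 → slack +0.260/-0.260; half-tol=0.260, Σhalf²=0.067600
  +B: nom +46.110 → Σnom=52.910; wc +0.460/-0.460 → slack +0.720/-0.720; half-tol=0.460, Σhalf²=0.279200
  -C: nom -12.600 → Σnom=40.310; wc +0.335/-0.160 → slack +1.055/-0.880; half-tol=0.247, Σhalf²=0.340456
  +D: nom +3.000 → Σnom=43.310; wc +0.471/-0.200 → slack +1.526/-1.080; half-tol=0.336, Σhalf²=0.453017
  +E: nom +33.600 → Σnom=76.910; wc +0.140/-0.140 → slack +1.666/-1.220; half-tol=0.140, Σhalf²=0.472617
  -F: nom -41.900 → Σnom=35.010; wc +0.437/-0.480 → slack +2.103/-1.700; half-tol=0.459, Σhalf²=0.682839
Nominal = 35.010. Worst-case = [35.010 - 1.700, 35.010 + 2.103] = [33.310, 37.113]. RSS = √0.682839 = 0.826.

nominal=35.010 wc=[33.310,37.113] rss=0.826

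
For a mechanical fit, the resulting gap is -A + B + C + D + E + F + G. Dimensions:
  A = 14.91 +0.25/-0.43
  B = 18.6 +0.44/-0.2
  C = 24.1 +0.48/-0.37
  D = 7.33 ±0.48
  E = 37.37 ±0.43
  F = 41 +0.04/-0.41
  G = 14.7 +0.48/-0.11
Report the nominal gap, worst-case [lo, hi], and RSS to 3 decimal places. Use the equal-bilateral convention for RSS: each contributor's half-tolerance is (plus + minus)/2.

Stack each dimension's contribution:
  -A: nom -14.910 → Σnom=-14.910; wc +0.430/-0.250 → slack +0.430/-0.250; half-tol=0.340, Σhalf²=0.115600
  +B: nom +18.600 → Σnom=3.690; wc +0.440/-0.200 → slack +0.870/-0.450; half-tol=0.320, Σhalf²=0.218000
  +C: nom +24.100 → Σnom=27.790; wc +0.480/-0.370 → slack +1.350/-0.820; half-tol=0.425, Σhalf²=0.398625
  +D: nom +7.330 → Σnom=35.120; wc +0.480/-0.480 → slack +1.830/-1.300; half-tol=0.480, Σhalf²=0.629025
  +E: nom +37.370 → Σnom=72.490; wc +0.430/-0.430 → slack +2.260/-1.730; half-tol=0.430, Σhalf²=0.813925
  +F: nom +41.000 → Σnom=113.490; wc +0.040/-0.410 → slack +2.300/-2.140; half-tol=0.225, Σhalf²=0.864550
  +G: nom +14.700 → Σnom=128.190; wc +0.480/-0.110 → slack +2.780/-2.250; half-tol=0.295, Σhalf²=0.951575
Nominal = 128.190. Worst-case = [128.190 - 2.250, 128.190 + 2.780] = [125.940, 130.970]. RSS = √0.951575 = 0.975.

nominal=128.190 wc=[125.940,130.970] rss=0.975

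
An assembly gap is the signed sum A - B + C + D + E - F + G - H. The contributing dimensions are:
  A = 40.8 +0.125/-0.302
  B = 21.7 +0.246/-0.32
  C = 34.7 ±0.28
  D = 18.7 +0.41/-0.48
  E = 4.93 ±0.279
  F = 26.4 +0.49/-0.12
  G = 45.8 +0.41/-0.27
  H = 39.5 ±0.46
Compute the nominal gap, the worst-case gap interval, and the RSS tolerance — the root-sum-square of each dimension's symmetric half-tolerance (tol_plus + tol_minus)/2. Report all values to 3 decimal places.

Stack each dimension's contribution:
  +A: nom +40.800 → Σnom=40.800; wc +0.125/-0.302 → slack +0.125/-0.302; half-tol=0.213, Σhalf²=0.045582
  -B: nom -21.700 → Σnom=19.100; wc +0.320/-0.246 → slack +0.445/-0.548; half-tol=0.283, Σhalf²=0.125671
  +C: nom +34.700 → Σnom=53.800; wc +0.280/-0.280 → slack +0.725/-0.828; half-tol=0.280, Σhalf²=0.204071
  +D: nom +18.700 → Σnom=72.500; wc +0.410/-0.480 → slack +1.135/-1.308; half-tol=0.445, Σhalf²=0.402096
  +E: nom +4.930 → Σnom=77.430; wc +0.279/-0.279 → slack +1.414/-1.587; half-tol=0.279, Σhalf²=0.479937
  -F: nom -26.400 → Σnom=51.030; wc +0.120/-0.490 → slack +1.534/-2.077; half-tol=0.305, Σhalf²=0.572962
  +G: nom +45.800 → Σnom=96.830; wc +0.410/-0.270 → slack +1.944/-2.347; half-tol=0.340, Σhalf²=0.688562
  -H: nom -39.500 → Σnom=57.330; wc +0.460/-0.460 → slack +2.404/-2.807; half-tol=0.460, Σhalf²=0.900162
Nominal = 57.330. Worst-case = [57.330 - 2.807, 57.330 + 2.404] = [54.523, 59.734]. RSS = √0.900162 = 0.949.

nominal=57.330 wc=[54.523,59.734] rss=0.949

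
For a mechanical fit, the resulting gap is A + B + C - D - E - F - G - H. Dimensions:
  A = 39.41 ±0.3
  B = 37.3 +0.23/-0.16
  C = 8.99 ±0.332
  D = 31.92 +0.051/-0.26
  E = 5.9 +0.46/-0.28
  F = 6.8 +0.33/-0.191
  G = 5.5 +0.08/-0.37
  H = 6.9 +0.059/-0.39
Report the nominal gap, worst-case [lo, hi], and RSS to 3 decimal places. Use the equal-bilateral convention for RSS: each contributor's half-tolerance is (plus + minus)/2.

nominal=28.680 wc=[26.908,31.033] rss=0.754

Stack each dimension's contribution:
  +A: nom +39.410 → Σnom=39.410; wc +0.300/-0.300 → slack +0.300/-0.300; half-tol=0.300, Σhalf²=0.090000
  +B: nom +37.300 → Σnom=76.710; wc +0.230/-0.160 → slack +0.530/-0.460; half-tol=0.195, Σhalf²=0.128025
  +C: nom +8.990 → Σnom=85.700; wc +0.332/-0.332 → slack +0.862/-0.792; half-tol=0.332, Σhalf²=0.238249
  -D: nom -31.920 → Σnom=53.780; wc +0.260/-0.051 → slack +1.122/-0.843; half-tol=0.155, Σhalf²=0.262429
  -E: nom -5.900 → Σnom=47.880; wc +0.280/-0.460 → slack +1.402/-1.303; half-tol=0.370, Σhalf²=0.399329
  -F: nom -6.800 → Σnom=41.080; wc +0.191/-0.330 → slack +1.593/-1.633; half-tol=0.261, Σhalf²=0.467189
  -G: nom -5.500 → Σnom=35.580; wc +0.370/-0.080 → slack +1.963/-1.713; half-tol=0.225, Σhalf²=0.517814
  -H: nom -6.900 → Σnom=28.680; wc +0.390/-0.059 → slack +2.353/-1.772; half-tol=0.225, Σhalf²=0.568215
Nominal = 28.680. Worst-case = [28.680 - 1.772, 28.680 + 2.353] = [26.908, 31.033]. RSS = √0.568215 = 0.754.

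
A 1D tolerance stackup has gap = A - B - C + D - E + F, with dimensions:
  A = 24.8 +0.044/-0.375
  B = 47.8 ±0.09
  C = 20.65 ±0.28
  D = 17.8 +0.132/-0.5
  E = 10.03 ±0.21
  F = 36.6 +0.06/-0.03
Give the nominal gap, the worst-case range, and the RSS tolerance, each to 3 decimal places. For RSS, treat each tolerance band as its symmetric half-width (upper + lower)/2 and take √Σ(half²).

Stack each dimension's contribution:
  +A: nom +24.800 → Σnom=24.800; wc +0.044/-0.375 → slack +0.044/-0.375; half-tol=0.209, Σhalf²=0.043890
  -B: nom -47.800 → Σnom=-23.000; wc +0.090/-0.090 → slack +0.134/-0.465; half-tol=0.090, Σhalf²=0.051990
  -C: nom -20.650 → Σnom=-43.650; wc +0.280/-0.280 → slack +0.414/-0.745; half-tol=0.280, Σhalf²=0.130390
  +D: nom +17.800 → Σnom=-25.850; wc +0.132/-0.500 → slack +0.546/-1.245; half-tol=0.316, Σhalf²=0.230246
  -E: nom -10.030 → Σnom=-35.880; wc +0.210/-0.210 → slack +0.756/-1.455; half-tol=0.210, Σhalf²=0.274346
  +F: nom +36.600 → Σnom=0.720; wc +0.060/-0.030 → slack +0.816/-1.485; half-tol=0.045, Σhalf²=0.276371
Nominal = 0.720. Worst-case = [0.720 - 1.485, 0.720 + 0.816] = [-0.765, 1.536]. RSS = √0.276371 = 0.526.

nominal=0.720 wc=[-0.765,1.536] rss=0.526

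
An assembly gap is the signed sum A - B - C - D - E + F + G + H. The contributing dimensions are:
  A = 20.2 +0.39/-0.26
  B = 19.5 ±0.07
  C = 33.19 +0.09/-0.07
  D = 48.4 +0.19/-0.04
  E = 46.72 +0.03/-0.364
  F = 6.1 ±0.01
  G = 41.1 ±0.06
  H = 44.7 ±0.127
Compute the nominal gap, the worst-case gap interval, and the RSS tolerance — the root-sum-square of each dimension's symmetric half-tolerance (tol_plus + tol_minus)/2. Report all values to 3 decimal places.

Stack each dimension's contribution:
  +A: nom +20.200 → Σnom=20.200; wc +0.390/-0.260 → slack +0.390/-0.260; half-tol=0.325, Σhalf²=0.105625
  -B: nom -19.500 → Σnom=0.700; wc +0.070/-0.070 → slack +0.460/-0.330; half-tol=0.070, Σhalf²=0.110525
  -C: nom -33.190 → Σnom=-32.490; wc +0.070/-0.090 → slack +0.530/-0.420; half-tol=0.080, Σhalf²=0.116925
  -D: nom -48.400 → Σnom=-80.890; wc +0.040/-0.190 → slack +0.570/-0.610; half-tol=0.115, Σhalf²=0.130150
  -E: nom -46.720 → Σnom=-127.610; wc +0.364/-0.030 → slack +0.934/-0.640; half-tol=0.197, Σhalf²=0.168959
  +F: nom +6.100 → Σnom=-121.510; wc +0.010/-0.010 → slack +0.944/-0.650; half-tol=0.010, Σhalf²=0.169059
  +G: nom +41.100 → Σnom=-80.410; wc +0.060/-0.060 → slack +1.004/-0.710; half-tol=0.060, Σhalf²=0.172659
  +H: nom +44.700 → Σnom=-35.710; wc +0.127/-0.127 → slack +1.131/-0.837; half-tol=0.127, Σhalf²=0.188788
Nominal = -35.710. Worst-case = [-35.710 - 0.837, -35.710 + 1.131] = [-36.547, -34.579]. RSS = √0.188788 = 0.434.

nominal=-35.710 wc=[-36.547,-34.579] rss=0.434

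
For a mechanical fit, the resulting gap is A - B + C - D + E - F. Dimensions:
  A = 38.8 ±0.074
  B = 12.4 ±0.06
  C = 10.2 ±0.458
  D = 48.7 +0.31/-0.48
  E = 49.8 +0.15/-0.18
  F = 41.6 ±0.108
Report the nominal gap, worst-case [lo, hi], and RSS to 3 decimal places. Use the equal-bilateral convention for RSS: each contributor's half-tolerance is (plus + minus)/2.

Stack each dimension's contribution:
  +A: nom +38.800 → Σnom=38.800; wc +0.074/-0.074 → slack +0.074/-0.074; half-tol=0.074, Σhalf²=0.005476
  -B: nom -12.400 → Σnom=26.400; wc +0.060/-0.060 → slack +0.134/-0.134; half-tol=0.060, Σhalf²=0.009076
  +C: nom +10.200 → Σnom=36.600; wc +0.458/-0.458 → slack +0.592/-0.592; half-tol=0.458, Σhalf²=0.218840
  -D: nom -48.700 → Σnom=-12.100; wc +0.480/-0.310 → slack +1.072/-0.902; half-tol=0.395, Σhalf²=0.374865
  +E: nom +49.800 → Σnom=37.700; wc +0.150/-0.180 → slack +1.222/-1.082; half-tol=0.165, Σhalf²=0.402090
  -F: nom -41.600 → Σnom=-3.900; wc +0.108/-0.108 → slack +1.330/-1.190; half-tol=0.108, Σhalf²=0.413754
Nominal = -3.900. Worst-case = [-3.900 - 1.190, -3.900 + 1.330] = [-5.090, -2.570]. RSS = √0.413754 = 0.643.

nominal=-3.900 wc=[-5.090,-2.570] rss=0.643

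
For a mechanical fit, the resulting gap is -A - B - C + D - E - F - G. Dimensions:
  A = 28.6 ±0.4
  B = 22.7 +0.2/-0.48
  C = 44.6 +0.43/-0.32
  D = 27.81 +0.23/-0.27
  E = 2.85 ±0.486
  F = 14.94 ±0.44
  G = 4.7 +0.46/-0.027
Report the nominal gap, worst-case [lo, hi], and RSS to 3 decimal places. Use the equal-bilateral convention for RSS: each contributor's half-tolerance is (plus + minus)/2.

nominal=-90.580 wc=[-93.266,-88.197] rss=0.984

Stack each dimension's contribution:
  -A: nom -28.600 → Σnom=-28.600; wc +0.400/-0.400 → slack +0.400/-0.400; half-tol=0.400, Σhalf²=0.160000
  -B: nom -22.700 → Σnom=-51.300; wc +0.480/-0.200 → slack +0.880/-0.600; half-tol=0.340, Σhalf²=0.275600
  -C: nom -44.600 → Σnom=-95.900; wc +0.320/-0.430 → slack +1.200/-1.030; half-tol=0.375, Σhalf²=0.416225
  +D: nom +27.810 → Σnom=-68.090; wc +0.230/-0.270 → slack +1.430/-1.300; half-tol=0.250, Σhalf²=0.478725
  -E: nom -2.850 → Σnom=-70.940; wc +0.486/-0.486 → slack +1.916/-1.786; half-tol=0.486, Σhalf²=0.714921
  -F: nom -14.940 → Σnom=-85.880; wc +0.440/-0.440 → slack +2.356/-2.226; half-tol=0.440, Σhalf²=0.908521
  -G: nom -4.700 → Σnom=-90.580; wc +0.027/-0.460 → slack +2.383/-2.686; half-tol=0.244, Σhalf²=0.967813
Nominal = -90.580. Worst-case = [-90.580 - 2.686, -90.580 + 2.383] = [-93.266, -88.197]. RSS = √0.967813 = 0.984.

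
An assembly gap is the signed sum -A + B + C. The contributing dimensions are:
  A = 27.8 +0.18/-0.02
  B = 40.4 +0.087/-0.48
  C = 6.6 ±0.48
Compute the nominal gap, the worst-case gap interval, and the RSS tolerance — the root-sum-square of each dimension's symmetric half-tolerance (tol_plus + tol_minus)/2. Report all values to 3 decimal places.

Stack each dimension's contribution:
  -A: nom -27.800 → Σnom=-27.800; wc +0.020/-0.180 → slack +0.020/-0.180; half-tol=0.100, Σhalf²=0.010000
  +B: nom +40.400 → Σnom=12.600; wc +0.087/-0.480 → slack +0.107/-0.660; half-tol=0.283, Σhalf²=0.090372
  +C: nom +6.600 → Σnom=19.200; wc +0.480/-0.480 → slack +0.587/-1.140; half-tol=0.480, Σhalf²=0.320772
Nominal = 19.200. Worst-case = [19.200 - 1.140, 19.200 + 0.587] = [18.060, 19.787]. RSS = √0.320772 = 0.566.

nominal=19.200 wc=[18.060,19.787] rss=0.566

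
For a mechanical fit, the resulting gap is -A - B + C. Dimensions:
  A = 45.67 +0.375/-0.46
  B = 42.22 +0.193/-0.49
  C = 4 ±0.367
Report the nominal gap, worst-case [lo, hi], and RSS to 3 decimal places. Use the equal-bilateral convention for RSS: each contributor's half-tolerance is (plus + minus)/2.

Stack each dimension's contribution:
  -A: nom -45.670 → Σnom=-45.670; wc +0.460/-0.375 → slack +0.460/-0.375; half-tol=0.417, Σhalf²=0.174306
  -B: nom -42.220 → Σnom=-87.890; wc +0.490/-0.193 → slack +0.950/-0.568; half-tol=0.342, Σhalf²=0.290929
  +C: nom +4.000 → Σnom=-83.890; wc +0.367/-0.367 → slack +1.317/-0.935; half-tol=0.367, Σhalf²=0.425618
Nominal = -83.890. Worst-case = [-83.890 - 0.935, -83.890 + 1.317] = [-84.825, -82.573]. RSS = √0.425618 = 0.652.

nominal=-83.890 wc=[-84.825,-82.573] rss=0.652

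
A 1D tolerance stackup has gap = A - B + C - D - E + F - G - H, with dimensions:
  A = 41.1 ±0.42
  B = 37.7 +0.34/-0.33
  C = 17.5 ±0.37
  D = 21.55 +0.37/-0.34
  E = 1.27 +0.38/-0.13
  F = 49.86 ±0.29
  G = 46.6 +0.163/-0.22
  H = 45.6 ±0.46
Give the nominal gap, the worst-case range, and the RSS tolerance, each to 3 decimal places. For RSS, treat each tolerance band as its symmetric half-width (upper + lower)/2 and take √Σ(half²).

Stack each dimension's contribution:
  +A: nom +41.100 → Σnom=41.100; wc +0.420/-0.420 → slack +0.420/-0.420; half-tol=0.420, Σhalf²=0.176400
  -B: nom -37.700 → Σnom=3.400; wc +0.330/-0.340 → slack +0.750/-0.760; half-tol=0.335, Σhalf²=0.288625
  +C: nom +17.500 → Σnom=20.900; wc +0.370/-0.370 → slack +1.120/-1.130; half-tol=0.370, Σhalf²=0.425525
  -D: nom -21.550 → Σnom=-0.650; wc +0.340/-0.370 → slack +1.460/-1.500; half-tol=0.355, Σhalf²=0.551550
  -E: nom -1.270 → Σnom=-1.920; wc +0.130/-0.380 → slack +1.590/-1.880; half-tol=0.255, Σhalf²=0.616575
  +F: nom +49.860 → Σnom=47.940; wc +0.290/-0.290 → slack +1.880/-2.170; half-tol=0.290, Σhalf²=0.700675
  -G: nom -46.600 → Σnom=1.340; wc +0.220/-0.163 → slack +2.100/-2.333; half-tol=0.192, Σhalf²=0.737347
  -H: nom -45.600 → Σnom=-44.260; wc +0.460/-0.460 → slack +2.560/-2.793; half-tol=0.460, Σhalf²=0.948947
Nominal = -44.260. Worst-case = [-44.260 - 2.793, -44.260 + 2.560] = [-47.053, -41.700]. RSS = √0.948947 = 0.974.

nominal=-44.260 wc=[-47.053,-41.700] rss=0.974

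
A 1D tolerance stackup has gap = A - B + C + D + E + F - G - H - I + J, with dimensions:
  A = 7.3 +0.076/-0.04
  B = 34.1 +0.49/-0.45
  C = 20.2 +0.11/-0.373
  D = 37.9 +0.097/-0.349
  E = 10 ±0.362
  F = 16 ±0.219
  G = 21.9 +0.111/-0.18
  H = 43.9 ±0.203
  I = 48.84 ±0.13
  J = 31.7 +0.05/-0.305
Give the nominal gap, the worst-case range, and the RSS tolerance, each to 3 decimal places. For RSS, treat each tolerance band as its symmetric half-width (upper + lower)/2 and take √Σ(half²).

Stack each dimension's contribution:
  +A: nom +7.300 → Σnom=7.300; wc +0.076/-0.040 → slack +0.076/-0.040; half-tol=0.058, Σhalf²=0.003364
  -B: nom -34.100 → Σnom=-26.800; wc +0.450/-0.490 → slack +0.526/-0.530; half-tol=0.470, Σhalf²=0.224264
  +C: nom +20.200 → Σnom=-6.600; wc +0.110/-0.373 → slack +0.636/-0.903; half-tol=0.241, Σhalf²=0.282586
  +D: nom +37.900 → Σnom=31.300; wc +0.097/-0.349 → slack +0.733/-1.252; half-tol=0.223, Σhalf²=0.332315
  +E: nom +10.000 → Σnom=41.300; wc +0.362/-0.362 → slack +1.095/-1.614; half-tol=0.362, Σhalf²=0.463359
  +F: nom +16.000 → Σnom=57.300; wc +0.219/-0.219 → slack +1.314/-1.833; half-tol=0.219, Σhalf²=0.511320
  -G: nom -21.900 → Σnom=35.400; wc +0.180/-0.111 → slack +1.494/-1.944; half-tol=0.145, Σhalf²=0.532490
  -H: nom -43.900 → Σnom=-8.500; wc +0.203/-0.203 → slack +1.697/-2.147; half-tol=0.203, Σhalf²=0.573699
  -I: nom -48.840 → Σnom=-57.340; wc +0.130/-0.130 → slack +1.827/-2.277; half-tol=0.130, Σhalf²=0.590599
  +J: nom +31.700 → Σnom=-25.640; wc +0.050/-0.305 → slack +1.877/-2.582; half-tol=0.177, Σhalf²=0.622106
Nominal = -25.640. Worst-case = [-25.640 - 2.582, -25.640 + 1.877] = [-28.222, -23.763]. RSS = √0.622106 = 0.789.

nominal=-25.640 wc=[-28.222,-23.763] rss=0.789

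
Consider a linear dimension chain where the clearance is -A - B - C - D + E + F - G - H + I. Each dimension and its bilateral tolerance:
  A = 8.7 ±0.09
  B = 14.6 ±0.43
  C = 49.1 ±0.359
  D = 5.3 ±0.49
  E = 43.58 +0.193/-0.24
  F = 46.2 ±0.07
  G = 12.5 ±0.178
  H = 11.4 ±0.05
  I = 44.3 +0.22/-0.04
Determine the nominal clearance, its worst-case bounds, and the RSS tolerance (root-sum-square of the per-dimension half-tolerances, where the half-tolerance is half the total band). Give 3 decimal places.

nominal=32.480 wc=[30.533,34.560] rss=0.815

Stack each dimension's contribution:
  -A: nom -8.700 → Σnom=-8.700; wc +0.090/-0.090 → slack +0.090/-0.090; half-tol=0.090, Σhalf²=0.008100
  -B: nom -14.600 → Σnom=-23.300; wc +0.430/-0.430 → slack +0.520/-0.520; half-tol=0.430, Σhalf²=0.193000
  -C: nom -49.100 → Σnom=-72.400; wc +0.359/-0.359 → slack +0.879/-0.879; half-tol=0.359, Σhalf²=0.321881
  -D: nom -5.300 → Σnom=-77.700; wc +0.490/-0.490 → slack +1.369/-1.369; half-tol=0.490, Σhalf²=0.561981
  +E: nom +43.580 → Σnom=-34.120; wc +0.193/-0.240 → slack +1.562/-1.609; half-tol=0.216, Σhalf²=0.608853
  +F: nom +46.200 → Σnom=12.080; wc +0.070/-0.070 → slack +1.632/-1.679; half-tol=0.070, Σhalf²=0.613753
  -G: nom -12.500 → Σnom=-0.420; wc +0.178/-0.178 → slack +1.810/-1.857; half-tol=0.178, Σhalf²=0.645437
  -H: nom -11.400 → Σnom=-11.820; wc +0.050/-0.050 → slack +1.860/-1.907; half-tol=0.050, Σhalf²=0.647937
  +I: nom +44.300 → Σnom=32.480; wc +0.220/-0.040 → slack +2.080/-1.947; half-tol=0.130, Σhalf²=0.664837
Nominal = 32.480. Worst-case = [32.480 - 1.947, 32.480 + 2.080] = [30.533, 34.560]. RSS = √0.664837 = 0.815.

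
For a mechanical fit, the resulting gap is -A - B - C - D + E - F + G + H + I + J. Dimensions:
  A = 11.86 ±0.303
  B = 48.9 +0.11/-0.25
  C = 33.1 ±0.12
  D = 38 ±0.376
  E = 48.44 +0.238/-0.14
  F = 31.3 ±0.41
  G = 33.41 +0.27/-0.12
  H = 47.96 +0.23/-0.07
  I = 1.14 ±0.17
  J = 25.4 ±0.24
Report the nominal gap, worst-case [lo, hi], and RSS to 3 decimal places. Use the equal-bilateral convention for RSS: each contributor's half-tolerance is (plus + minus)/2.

Stack each dimension's contribution:
  -A: nom -11.860 → Σnom=-11.860; wc +0.303/-0.303 → slack +0.303/-0.303; half-tol=0.303, Σhalf²=0.091809
  -B: nom -48.900 → Σnom=-60.760; wc +0.250/-0.110 → slack +0.553/-0.413; half-tol=0.180, Σhalf²=0.124209
  -C: nom -33.100 → Σnom=-93.860; wc +0.120/-0.120 → slack +0.673/-0.533; half-tol=0.120, Σhalf²=0.138609
  -D: nom -38.000 → Σnom=-131.860; wc +0.376/-0.376 → slack +1.049/-0.909; half-tol=0.376, Σhalf²=0.279985
  +E: nom +48.440 → Σnom=-83.420; wc +0.238/-0.140 → slack +1.287/-1.049; half-tol=0.189, Σhalf²=0.315706
  -F: nom -31.300 → Σnom=-114.720; wc +0.410/-0.410 → slack +1.697/-1.459; half-tol=0.410, Σhalf²=0.483806
  +G: nom +33.410 → Σnom=-81.310; wc +0.270/-0.120 → slack +1.967/-1.579; half-tol=0.195, Σhalf²=0.521831
  +H: nom +47.960 → Σnom=-33.350; wc +0.230/-0.070 → slack +2.197/-1.649; half-tol=0.150, Σhalf²=0.544331
  +I: nom +1.140 → Σnom=-32.210; wc +0.170/-0.170 → slack +2.367/-1.819; half-tol=0.170, Σhalf²=0.573231
  +J: nom +25.400 → Σnom=-6.810; wc +0.240/-0.240 → slack +2.607/-2.059; half-tol=0.240, Σhalf²=0.630831
Nominal = -6.810. Worst-case = [-6.810 - 2.059, -6.810 + 2.607] = [-8.869, -4.203]. RSS = √0.630831 = 0.794.

nominal=-6.810 wc=[-8.869,-4.203] rss=0.794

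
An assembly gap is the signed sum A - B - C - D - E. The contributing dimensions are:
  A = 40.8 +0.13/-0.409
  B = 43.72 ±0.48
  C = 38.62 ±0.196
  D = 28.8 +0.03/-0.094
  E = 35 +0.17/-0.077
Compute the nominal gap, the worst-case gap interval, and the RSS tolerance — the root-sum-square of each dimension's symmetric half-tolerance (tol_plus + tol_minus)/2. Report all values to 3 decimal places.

Stack each dimension's contribution:
  +A: nom +40.800 → Σnom=40.800; wc +0.130/-0.409 → slack +0.130/-0.409; half-tol=0.269, Σhalf²=0.072630
  -B: nom -43.720 → Σnom=-2.920; wc +0.480/-0.480 → slack +0.610/-0.889; half-tol=0.480, Σhalf²=0.303030
  -C: nom -38.620 → Σnom=-41.540; wc +0.196/-0.196 → slack +0.806/-1.085; half-tol=0.196, Σhalf²=0.341446
  -D: nom -28.800 → Σnom=-70.340; wc +0.094/-0.030 → slack +0.900/-1.115; half-tol=0.062, Σhalf²=0.345290
  -E: nom -35.000 → Σnom=-105.340; wc +0.077/-0.170 → slack +0.977/-1.285; half-tol=0.123, Σhalf²=0.360542
Nominal = -105.340. Worst-case = [-105.340 - 1.285, -105.340 + 0.977] = [-106.625, -104.363]. RSS = √0.360542 = 0.600.

nominal=-105.340 wc=[-106.625,-104.363] rss=0.600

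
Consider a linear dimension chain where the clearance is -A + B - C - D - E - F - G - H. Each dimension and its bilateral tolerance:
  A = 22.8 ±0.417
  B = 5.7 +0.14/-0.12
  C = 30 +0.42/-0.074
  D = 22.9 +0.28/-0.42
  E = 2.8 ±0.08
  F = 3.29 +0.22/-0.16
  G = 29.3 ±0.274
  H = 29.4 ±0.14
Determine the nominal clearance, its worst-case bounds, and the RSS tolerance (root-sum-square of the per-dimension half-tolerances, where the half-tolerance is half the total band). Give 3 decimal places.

nominal=-134.790 wc=[-136.741,-133.085] rss=0.715

Stack each dimension's contribution:
  -A: nom -22.800 → Σnom=-22.800; wc +0.417/-0.417 → slack +0.417/-0.417; half-tol=0.417, Σhalf²=0.173889
  +B: nom +5.700 → Σnom=-17.100; wc +0.140/-0.120 → slack +0.557/-0.537; half-tol=0.130, Σhalf²=0.190789
  -C: nom -30.000 → Σnom=-47.100; wc +0.074/-0.420 → slack +0.631/-0.957; half-tol=0.247, Σhalf²=0.251798
  -D: nom -22.900 → Σnom=-70.000; wc +0.420/-0.280 → slack +1.051/-1.237; half-tol=0.350, Σhalf²=0.374298
  -E: nom -2.800 → Σnom=-72.800; wc +0.080/-0.080 → slack +1.131/-1.317; half-tol=0.080, Σhalf²=0.380698
  -F: nom -3.290 → Σnom=-76.090; wc +0.160/-0.220 → slack +1.291/-1.537; half-tol=0.190, Σhalf²=0.416798
  -G: nom -29.300 → Σnom=-105.390; wc +0.274/-0.274 → slack +1.565/-1.811; half-tol=0.274, Σhalf²=0.491874
  -H: nom -29.400 → Σnom=-134.790; wc +0.140/-0.140 → slack +1.705/-1.951; half-tol=0.140, Σhalf²=0.511474
Nominal = -134.790. Worst-case = [-134.790 - 1.951, -134.790 + 1.705] = [-136.741, -133.085]. RSS = √0.511474 = 0.715.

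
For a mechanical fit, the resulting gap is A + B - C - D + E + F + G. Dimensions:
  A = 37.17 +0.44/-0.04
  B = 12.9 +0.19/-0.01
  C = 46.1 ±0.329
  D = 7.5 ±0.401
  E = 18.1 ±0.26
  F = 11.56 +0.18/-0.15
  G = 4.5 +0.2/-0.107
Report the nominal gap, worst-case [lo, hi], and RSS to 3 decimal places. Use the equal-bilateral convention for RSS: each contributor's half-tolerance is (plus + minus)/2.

Stack each dimension's contribution:
  +A: nom +37.170 → Σnom=37.170; wc +0.440/-0.040 → slack +0.440/-0.040; half-tol=0.240, Σhalf²=0.057600
  +B: nom +12.900 → Σnom=50.070; wc +0.190/-0.010 → slack +0.630/-0.050; half-tol=0.100, Σhalf²=0.067600
  -C: nom -46.100 → Σnom=3.970; wc +0.329/-0.329 → slack +0.959/-0.379; half-tol=0.329, Σhalf²=0.175841
  -D: nom -7.500 → Σnom=-3.530; wc +0.401/-0.401 → slack +1.360/-0.780; half-tol=0.401, Σhalf²=0.336642
  +E: nom +18.100 → Σnom=14.570; wc +0.260/-0.260 → slack +1.620/-1.040; half-tol=0.260, Σhalf²=0.404242
  +F: nom +11.560 → Σnom=26.130; wc +0.180/-0.150 → slack +1.800/-1.190; half-tol=0.165, Σhalf²=0.431467
  +G: nom +4.500 → Σnom=30.630; wc +0.200/-0.107 → slack +2.000/-1.297; half-tol=0.153, Σhalf²=0.455029
Nominal = 30.630. Worst-case = [30.630 - 1.297, 30.630 + 2.000] = [29.333, 32.630]. RSS = √0.455029 = 0.675.

nominal=30.630 wc=[29.333,32.630] rss=0.675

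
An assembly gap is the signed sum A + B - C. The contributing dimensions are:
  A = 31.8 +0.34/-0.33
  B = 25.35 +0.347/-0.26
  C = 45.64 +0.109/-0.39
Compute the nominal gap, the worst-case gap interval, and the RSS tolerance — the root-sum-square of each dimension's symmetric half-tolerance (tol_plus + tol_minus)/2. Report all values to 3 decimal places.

nominal=11.510 wc=[10.811,12.587] rss=0.516

Stack each dimension's contribution:
  +A: nom +31.800 → Σnom=31.800; wc +0.340/-0.330 → slack +0.340/-0.330; half-tol=0.335, Σhalf²=0.112225
  +B: nom +25.350 → Σnom=57.150; wc +0.347/-0.260 → slack +0.687/-0.590; half-tol=0.303, Σhalf²=0.204337
  -C: nom -45.640 → Σnom=11.510; wc +0.390/-0.109 → slack +1.077/-0.699; half-tol=0.249, Σhalf²=0.266588
Nominal = 11.510. Worst-case = [11.510 - 0.699, 11.510 + 1.077] = [10.811, 12.587]. RSS = √0.266588 = 0.516.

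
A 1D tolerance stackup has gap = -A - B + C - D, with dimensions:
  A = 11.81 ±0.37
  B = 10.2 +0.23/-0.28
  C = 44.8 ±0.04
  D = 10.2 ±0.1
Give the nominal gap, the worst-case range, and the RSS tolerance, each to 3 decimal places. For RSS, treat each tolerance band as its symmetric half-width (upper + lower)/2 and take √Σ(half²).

Stack each dimension's contribution:
  -A: nom -11.810 → Σnom=-11.810; wc +0.370/-0.370 → slack +0.370/-0.370; half-tol=0.370, Σhalf²=0.136900
  -B: nom -10.200 → Σnom=-22.010; wc +0.280/-0.230 → slack +0.650/-0.600; half-tol=0.255, Σhalf²=0.201925
  +C: nom +44.800 → Σnom=22.790; wc +0.040/-0.040 → slack +0.690/-0.640; half-tol=0.040, Σhalf²=0.203525
  -D: nom -10.200 → Σnom=12.590; wc +0.100/-0.100 → slack +0.790/-0.740; half-tol=0.100, Σhalf²=0.213525
Nominal = 12.590. Worst-case = [12.590 - 0.740, 12.590 + 0.790] = [11.850, 13.380]. RSS = √0.213525 = 0.462.

nominal=12.590 wc=[11.850,13.380] rss=0.462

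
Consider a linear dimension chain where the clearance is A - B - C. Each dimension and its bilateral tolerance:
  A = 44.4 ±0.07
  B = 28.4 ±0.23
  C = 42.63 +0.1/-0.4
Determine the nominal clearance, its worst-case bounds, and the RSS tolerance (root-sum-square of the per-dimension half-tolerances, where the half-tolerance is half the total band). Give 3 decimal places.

Stack each dimension's contribution:
  +A: nom +44.400 → Σnom=44.400; wc +0.070/-0.070 → slack +0.070/-0.070; half-tol=0.070, Σhalf²=0.004900
  -B: nom -28.400 → Σnom=16.000; wc +0.230/-0.230 → slack +0.300/-0.300; half-tol=0.230, Σhalf²=0.057800
  -C: nom -42.630 → Σnom=-26.630; wc +0.400/-0.100 → slack +0.700/-0.400; half-tol=0.250, Σhalf²=0.120300
Nominal = -26.630. Worst-case = [-26.630 - 0.400, -26.630 + 0.700] = [-27.030, -25.930]. RSS = √0.120300 = 0.347.

nominal=-26.630 wc=[-27.030,-25.930] rss=0.347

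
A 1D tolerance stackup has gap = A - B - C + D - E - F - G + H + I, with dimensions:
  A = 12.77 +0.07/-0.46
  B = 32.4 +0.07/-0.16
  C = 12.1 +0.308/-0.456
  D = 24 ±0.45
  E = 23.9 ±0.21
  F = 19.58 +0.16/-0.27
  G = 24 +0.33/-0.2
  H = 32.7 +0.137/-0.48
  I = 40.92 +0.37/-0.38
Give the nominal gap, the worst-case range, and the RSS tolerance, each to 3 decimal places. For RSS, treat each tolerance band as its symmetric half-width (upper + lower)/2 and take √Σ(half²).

nominal=-1.590 wc=[-4.438,0.733] rss=0.910

Stack each dimension's contribution:
  +A: nom +12.770 → Σnom=12.770; wc +0.070/-0.460 → slack +0.070/-0.460; half-tol=0.265, Σhalf²=0.070225
  -B: nom -32.400 → Σnom=-19.630; wc +0.160/-0.070 → slack +0.230/-0.530; half-tol=0.115, Σhalf²=0.083450
  -C: nom -12.100 → Σnom=-31.730; wc +0.456/-0.308 → slack +0.686/-0.838; half-tol=0.382, Σhalf²=0.229374
  +D: nom +24.000 → Σnom=-7.730; wc +0.450/-0.450 → slack +1.136/-1.288; half-tol=0.450, Σhalf²=0.431874
  -E: nom -23.900 → Σnom=-31.630; wc +0.210/-0.210 → slack +1.346/-1.498; half-tol=0.210, Σhalf²=0.475974
  -F: nom -19.580 → Σnom=-51.210; wc +0.270/-0.160 → slack +1.616/-1.658; half-tol=0.215, Σhalf²=0.522199
  -G: nom -24.000 → Σnom=-75.210; wc +0.200/-0.330 → slack +1.816/-1.988; half-tol=0.265, Σhalf²=0.592424
  +H: nom +32.700 → Σnom=-42.510; wc +0.137/-0.480 → slack +1.953/-2.468; half-tol=0.308, Σhalf²=0.687596
  +I: nom +40.920 → Σnom=-1.590; wc +0.370/-0.380 → slack +2.323/-2.848; half-tol=0.375, Σhalf²=0.828221
Nominal = -1.590. Worst-case = [-1.590 - 2.848, -1.590 + 2.323] = [-4.438, 0.733]. RSS = √0.828221 = 0.910.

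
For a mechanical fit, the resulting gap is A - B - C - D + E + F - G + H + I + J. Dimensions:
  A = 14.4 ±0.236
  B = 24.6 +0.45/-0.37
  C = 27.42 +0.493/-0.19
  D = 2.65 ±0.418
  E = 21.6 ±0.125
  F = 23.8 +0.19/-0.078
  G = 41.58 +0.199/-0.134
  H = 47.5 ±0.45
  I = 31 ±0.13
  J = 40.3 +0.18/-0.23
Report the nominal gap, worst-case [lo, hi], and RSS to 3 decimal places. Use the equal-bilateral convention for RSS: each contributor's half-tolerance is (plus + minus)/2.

Stack each dimension's contribution:
  +A: nom +14.400 → Σnom=14.400; wc +0.236/-0.236 → slack +0.236/-0.236; half-tol=0.236, Σhalf²=0.055696
  -B: nom -24.600 → Σnom=-10.200; wc +0.370/-0.450 → slack +0.606/-0.686; half-tol=0.410, Σhalf²=0.223796
  -C: nom -27.420 → Σnom=-37.620; wc +0.190/-0.493 → slack +0.796/-1.179; half-tol=0.342, Σhalf²=0.340418
  -D: nom -2.650 → Σnom=-40.270; wc +0.418/-0.418 → slack +1.214/-1.597; half-tol=0.418, Σhalf²=0.515142
  +E: nom +21.600 → Σnom=-18.670; wc +0.125/-0.125 → slack +1.339/-1.722; half-tol=0.125, Σhalf²=0.530767
  +F: nom +23.800 → Σnom=5.130; wc +0.190/-0.078 → slack +1.529/-1.800; half-tol=0.134, Σhalf²=0.548723
  -G: nom -41.580 → Σnom=-36.450; wc +0.134/-0.199 → slack +1.663/-1.999; half-tol=0.167, Σhalf²=0.576445
  +H: nom +47.500 → Σnom=11.050; wc +0.450/-0.450 → slack +2.113/-2.449; half-tol=0.450, Σhalf²=0.778945
  +I: nom +31.000 → Σnom=42.050; wc +0.130/-0.130 → slack +2.243/-2.579; half-tol=0.130, Σhalf²=0.795845
  +J: nom +40.300 → Σnom=82.350; wc +0.180/-0.230 → slack +2.423/-2.809; half-tol=0.205, Σhalf²=0.837870
Nominal = 82.350. Worst-case = [82.350 - 2.809, 82.350 + 2.423] = [79.541, 84.773]. RSS = √0.837870 = 0.915.

nominal=82.350 wc=[79.541,84.773] rss=0.915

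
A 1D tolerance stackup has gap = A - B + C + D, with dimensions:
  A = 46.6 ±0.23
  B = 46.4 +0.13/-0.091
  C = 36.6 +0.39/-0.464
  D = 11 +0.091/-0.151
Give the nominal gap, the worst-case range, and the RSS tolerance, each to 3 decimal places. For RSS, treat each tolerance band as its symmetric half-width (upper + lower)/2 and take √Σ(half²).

Stack each dimension's contribution:
  +A: nom +46.600 → Σnom=46.600; wc +0.230/-0.230 → slack +0.230/-0.230; half-tol=0.230, Σhalf²=0.052900
  -B: nom -46.400 → Σnom=0.200; wc +0.091/-0.130 → slack +0.321/-0.360; half-tol=0.111, Σhalf²=0.065110
  +C: nom +36.600 → Σnom=36.800; wc +0.390/-0.464 → slack +0.711/-0.824; half-tol=0.427, Σhalf²=0.247439
  +D: nom +11.000 → Σnom=47.800; wc +0.091/-0.151 → slack +0.802/-0.975; half-tol=0.121, Σhalf²=0.262080
Nominal = 47.800. Worst-case = [47.800 - 0.975, 47.800 + 0.802] = [46.825, 48.602]. RSS = √0.262080 = 0.512.

nominal=47.800 wc=[46.825,48.602] rss=0.512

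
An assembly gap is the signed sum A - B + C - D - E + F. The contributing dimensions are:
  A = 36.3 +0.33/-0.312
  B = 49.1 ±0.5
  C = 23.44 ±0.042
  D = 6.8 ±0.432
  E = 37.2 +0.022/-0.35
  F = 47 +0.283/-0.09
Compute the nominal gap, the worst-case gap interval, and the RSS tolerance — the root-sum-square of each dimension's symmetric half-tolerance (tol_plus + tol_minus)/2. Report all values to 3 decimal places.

Stack each dimension's contribution:
  +A: nom +36.300 → Σnom=36.300; wc +0.330/-0.312 → slack +0.330/-0.312; half-tol=0.321, Σhalf²=0.103041
  -B: nom -49.100 → Σnom=-12.800; wc +0.500/-0.500 → slack +0.830/-0.812; half-tol=0.500, Σhalf²=0.353041
  +C: nom +23.440 → Σnom=10.640; wc +0.042/-0.042 → slack +0.872/-0.854; half-tol=0.042, Σhalf²=0.354805
  -D: nom -6.800 → Σnom=3.840; wc +0.432/-0.432 → slack +1.304/-1.286; half-tol=0.432, Σhalf²=0.541429
  -E: nom -37.200 → Σnom=-33.360; wc +0.350/-0.022 → slack +1.654/-1.308; half-tol=0.186, Σhalf²=0.576025
  +F: nom +47.000 → Σnom=13.640; wc +0.283/-0.090 → slack +1.937/-1.398; half-tol=0.186, Σhalf²=0.610807
Nominal = 13.640. Worst-case = [13.640 - 1.398, 13.640 + 1.937] = [12.242, 15.577]. RSS = √0.610807 = 0.782.

nominal=13.640 wc=[12.242,15.577] rss=0.782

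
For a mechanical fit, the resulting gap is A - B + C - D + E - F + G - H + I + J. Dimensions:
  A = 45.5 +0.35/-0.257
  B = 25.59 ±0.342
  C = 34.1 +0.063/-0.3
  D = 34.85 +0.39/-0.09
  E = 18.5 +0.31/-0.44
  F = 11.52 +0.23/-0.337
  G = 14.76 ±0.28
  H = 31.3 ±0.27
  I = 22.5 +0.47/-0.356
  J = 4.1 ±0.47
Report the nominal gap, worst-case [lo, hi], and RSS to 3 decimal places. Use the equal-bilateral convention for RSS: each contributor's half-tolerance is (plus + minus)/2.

nominal=36.200 wc=[32.865,39.182] rss=1.031

Stack each dimension's contribution:
  +A: nom +45.500 → Σnom=45.500; wc +0.350/-0.257 → slack +0.350/-0.257; half-tol=0.303, Σhalf²=0.092112
  -B: nom -25.590 → Σnom=19.910; wc +0.342/-0.342 → slack +0.692/-0.599; half-tol=0.342, Σhalf²=0.209076
  +C: nom +34.100 → Σnom=54.010; wc +0.063/-0.300 → slack +0.755/-0.899; half-tol=0.181, Σhalf²=0.242019
  -D: nom -34.850 → Σnom=19.160; wc +0.090/-0.390 → slack +0.845/-1.289; half-tol=0.240, Σhalf²=0.299619
  +E: nom +18.500 → Σnom=37.660; wc +0.310/-0.440 → slack +1.155/-1.729; half-tol=0.375, Σhalf²=0.440244
  -F: nom -11.520 → Σnom=26.140; wc +0.337/-0.230 → slack +1.492/-1.959; half-tol=0.284, Σhalf²=0.520616
  +G: nom +14.760 → Σnom=40.900; wc +0.280/-0.280 → slack +1.772/-2.239; half-tol=0.280, Σhalf²=0.599016
  -H: nom -31.300 → Σnom=9.600; wc +0.270/-0.270 → slack +2.042/-2.509; half-tol=0.270, Σhalf²=0.671916
  +I: nom +22.500 → Σnom=32.100; wc +0.470/-0.356 → slack +2.512/-2.865; half-tol=0.413, Σhalf²=0.842485
  +J: nom +4.100 → Σnom=36.200; wc +0.470/-0.470 → slack +2.982/-3.335; half-tol=0.470, Σhalf²=1.063385
Nominal = 36.200. Worst-case = [36.200 - 3.335, 36.200 + 2.982] = [32.865, 39.182]. RSS = √1.063385 = 1.031.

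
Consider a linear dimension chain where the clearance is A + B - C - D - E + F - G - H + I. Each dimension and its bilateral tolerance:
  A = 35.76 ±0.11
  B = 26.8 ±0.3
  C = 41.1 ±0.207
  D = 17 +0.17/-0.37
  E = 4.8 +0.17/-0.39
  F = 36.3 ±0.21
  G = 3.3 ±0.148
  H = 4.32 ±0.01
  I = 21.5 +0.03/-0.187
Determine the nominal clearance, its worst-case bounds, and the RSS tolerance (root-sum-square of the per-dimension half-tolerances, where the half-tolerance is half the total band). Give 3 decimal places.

Stack each dimension's contribution:
  +A: nom +35.760 → Σnom=35.760; wc +0.110/-0.110 → slack +0.110/-0.110; half-tol=0.110, Σhalf²=0.012100
  +B: nom +26.800 → Σnom=62.560; wc +0.300/-0.300 → slack +0.410/-0.410; half-tol=0.300, Σhalf²=0.102100
  -C: nom -41.100 → Σnom=21.460; wc +0.207/-0.207 → slack +0.617/-0.617; half-tol=0.207, Σhalf²=0.144949
  -D: nom -17.000 → Σnom=4.460; wc +0.370/-0.170 → slack +0.987/-0.787; half-tol=0.270, Σhalf²=0.217849
  -E: nom -4.800 → Σnom=-0.340; wc +0.390/-0.170 → slack +1.377/-0.957; half-tol=0.280, Σhalf²=0.296249
  +F: nom +36.300 → Σnom=35.960; wc +0.210/-0.210 → slack +1.587/-1.167; half-tol=0.210, Σhalf²=0.340349
  -G: nom -3.300 → Σnom=32.660; wc +0.148/-0.148 → slack +1.735/-1.315; half-tol=0.148, Σhalf²=0.362253
  -H: nom -4.320 → Σnom=28.340; wc +0.010/-0.010 → slack +1.745/-1.325; half-tol=0.010, Σhalf²=0.362353
  +I: nom +21.500 → Σnom=49.840; wc +0.030/-0.187 → slack +1.775/-1.512; half-tol=0.108, Σhalf²=0.374125
Nominal = 49.840. Worst-case = [49.840 - 1.512, 49.840 + 1.775] = [48.328, 51.615]. RSS = √0.374125 = 0.612.

nominal=49.840 wc=[48.328,51.615] rss=0.612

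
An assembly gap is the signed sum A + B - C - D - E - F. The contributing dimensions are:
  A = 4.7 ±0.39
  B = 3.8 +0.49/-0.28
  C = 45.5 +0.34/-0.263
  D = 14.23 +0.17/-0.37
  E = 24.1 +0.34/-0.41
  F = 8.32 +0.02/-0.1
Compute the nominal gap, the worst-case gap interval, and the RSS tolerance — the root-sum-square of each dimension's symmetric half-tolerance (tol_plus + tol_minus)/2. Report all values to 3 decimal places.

Stack each dimension's contribution:
  +A: nom +4.700 → Σnom=4.700; wc +0.390/-0.390 → slack +0.390/-0.390; half-tol=0.390, Σhalf²=0.152100
  +B: nom +3.800 → Σnom=8.500; wc +0.490/-0.280 → slack +0.880/-0.670; half-tol=0.385, Σhalf²=0.300325
  -C: nom -45.500 → Σnom=-37.000; wc +0.263/-0.340 → slack +1.143/-1.010; half-tol=0.301, Σhalf²=0.391227
  -D: nom -14.230 → Σnom=-51.230; wc +0.370/-0.170 → slack +1.513/-1.180; half-tol=0.270, Σhalf²=0.464127
  -E: nom -24.100 → Σnom=-75.330; wc +0.410/-0.340 → slack +1.923/-1.520; half-tol=0.375, Σhalf²=0.604752
  -F: nom -8.320 → Σnom=-83.650; wc +0.100/-0.020 → slack +2.023/-1.540; half-tol=0.060, Σhalf²=0.608352
Nominal = -83.650. Worst-case = [-83.650 - 1.540, -83.650 + 2.023] = [-85.190, -81.627]. RSS = √0.608352 = 0.780.

nominal=-83.650 wc=[-85.190,-81.627] rss=0.780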